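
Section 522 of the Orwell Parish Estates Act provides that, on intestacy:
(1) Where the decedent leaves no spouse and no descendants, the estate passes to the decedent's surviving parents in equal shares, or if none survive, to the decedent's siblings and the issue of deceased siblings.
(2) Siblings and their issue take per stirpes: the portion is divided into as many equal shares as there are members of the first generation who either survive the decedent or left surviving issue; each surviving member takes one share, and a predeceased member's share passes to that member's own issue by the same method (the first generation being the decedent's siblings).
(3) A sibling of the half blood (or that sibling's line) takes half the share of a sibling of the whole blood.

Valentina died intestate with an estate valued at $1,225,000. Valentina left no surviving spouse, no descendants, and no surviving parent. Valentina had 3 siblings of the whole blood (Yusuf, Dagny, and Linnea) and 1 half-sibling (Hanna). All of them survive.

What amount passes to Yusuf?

Yusuf receives $350,000.

The entire $1,225,000 passes to the siblings and their issue.
Counting each half-blood sibling's line as half a unit, there are 7/2 units in $1,225,000, so one unit is $350,000. Whole-blood lines (Yusuf, Dagny, and Linnea) take $350,000 each; half-blood lines (Hanna) take $175,000 each.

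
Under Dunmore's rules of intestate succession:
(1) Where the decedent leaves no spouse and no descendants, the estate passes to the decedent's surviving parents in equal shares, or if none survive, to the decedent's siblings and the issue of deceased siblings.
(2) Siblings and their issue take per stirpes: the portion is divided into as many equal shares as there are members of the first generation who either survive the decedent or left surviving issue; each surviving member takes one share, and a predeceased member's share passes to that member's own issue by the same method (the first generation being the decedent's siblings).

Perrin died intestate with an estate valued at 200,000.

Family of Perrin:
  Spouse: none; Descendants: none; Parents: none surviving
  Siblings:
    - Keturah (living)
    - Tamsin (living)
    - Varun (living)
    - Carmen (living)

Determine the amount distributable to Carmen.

Carmen receives 50,000.

The entire 200,000 passes to the siblings and their issue.
That amount (200,000) is divided into 4 shares of 50,000: Keturah, Tamsin, Varun, and Carmen each take 50,000.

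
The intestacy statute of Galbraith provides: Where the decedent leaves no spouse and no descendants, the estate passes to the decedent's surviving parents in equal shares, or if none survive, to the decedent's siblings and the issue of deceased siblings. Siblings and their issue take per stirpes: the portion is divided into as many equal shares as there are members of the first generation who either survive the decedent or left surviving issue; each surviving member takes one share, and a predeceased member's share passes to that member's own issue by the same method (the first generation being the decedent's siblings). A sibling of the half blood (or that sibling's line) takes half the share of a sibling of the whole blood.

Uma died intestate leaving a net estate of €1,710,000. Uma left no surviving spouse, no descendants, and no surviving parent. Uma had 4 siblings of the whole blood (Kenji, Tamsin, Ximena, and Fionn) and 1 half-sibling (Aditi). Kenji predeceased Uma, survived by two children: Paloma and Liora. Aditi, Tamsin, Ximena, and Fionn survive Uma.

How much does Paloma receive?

Paloma receives €190,000.

The entire €1,710,000 passes to the siblings and their issue.
Counting each half-blood sibling's line as half a unit, there are 9/2 units in €1,710,000, so one unit is €380,000. Whole-blood lines (Kenji, Tamsin, Ximena, and Fionn) take €380,000 each; half-blood lines (Aditi) take €190,000 each.
Kenji's share (€380,000) is divided into 2 shares of €190,000: Paloma and Liora each take €190,000.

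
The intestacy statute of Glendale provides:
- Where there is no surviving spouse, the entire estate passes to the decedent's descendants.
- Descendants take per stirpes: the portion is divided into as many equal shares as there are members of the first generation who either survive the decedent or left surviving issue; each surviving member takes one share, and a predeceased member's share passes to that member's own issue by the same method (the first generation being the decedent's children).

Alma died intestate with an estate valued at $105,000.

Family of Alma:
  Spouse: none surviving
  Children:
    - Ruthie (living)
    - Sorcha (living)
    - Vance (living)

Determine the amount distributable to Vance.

Vance receives $35,000.

The entire $105,000 passes to the descendants.
That amount ($105,000) is divided into 3 shares of $35,000: Ruthie, Sorcha, and Vance each take $35,000.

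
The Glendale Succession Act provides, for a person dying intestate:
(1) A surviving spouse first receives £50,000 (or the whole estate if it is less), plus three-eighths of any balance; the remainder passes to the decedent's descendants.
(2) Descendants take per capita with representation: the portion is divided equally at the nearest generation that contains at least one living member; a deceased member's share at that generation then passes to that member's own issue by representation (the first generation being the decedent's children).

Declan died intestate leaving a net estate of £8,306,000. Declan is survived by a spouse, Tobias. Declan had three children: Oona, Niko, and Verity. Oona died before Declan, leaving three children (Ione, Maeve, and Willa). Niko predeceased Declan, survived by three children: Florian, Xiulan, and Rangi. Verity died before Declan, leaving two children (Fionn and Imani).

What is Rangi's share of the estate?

Rangi receives £645,000.

Tobias first takes £50,000, leaving a balance of £8,256,000. Tobias then takes three-eighths of the balance (£3,096,000), for a total of £3,146,000. The remaining £5,160,000 passes to the descendants.
No child survives, so the initial division is made at the grandchildren's generation.
The descendants' portion (£5,160,000) is divided into 8 shares of £645,000: Ione, Maeve, Willa, Florian, Xiulan, Rangi, Fionn, and Imani each take £645,000.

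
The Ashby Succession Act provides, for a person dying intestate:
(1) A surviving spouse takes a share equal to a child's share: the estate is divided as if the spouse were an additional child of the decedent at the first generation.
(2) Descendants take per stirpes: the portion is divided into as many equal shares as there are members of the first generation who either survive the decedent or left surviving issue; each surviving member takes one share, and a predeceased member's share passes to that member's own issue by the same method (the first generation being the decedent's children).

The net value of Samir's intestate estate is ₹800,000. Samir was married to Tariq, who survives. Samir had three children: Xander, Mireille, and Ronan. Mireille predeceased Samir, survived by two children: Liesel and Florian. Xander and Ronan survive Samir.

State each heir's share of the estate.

The spouse counts as an additional share at the children's level, so there are 4 primary shares of ₹200,000. Tariq takes one such share (₹200,000).
The children's combined portion (₹600,000) is divided into 3 shares of ₹200,000: Xander and Ronan each take ₹200,000; Mireille's ₹200,000 share passes to Mireille's issue.
Mireille's share (₹200,000) is divided into 2 shares of ₹100,000: Liesel and Florian each take ₹100,000.

Tariq: ₹200,000; Xander: ₹200,000; Liesel: ₹100,000; Florian: ₹100,000; Ronan: ₹200,000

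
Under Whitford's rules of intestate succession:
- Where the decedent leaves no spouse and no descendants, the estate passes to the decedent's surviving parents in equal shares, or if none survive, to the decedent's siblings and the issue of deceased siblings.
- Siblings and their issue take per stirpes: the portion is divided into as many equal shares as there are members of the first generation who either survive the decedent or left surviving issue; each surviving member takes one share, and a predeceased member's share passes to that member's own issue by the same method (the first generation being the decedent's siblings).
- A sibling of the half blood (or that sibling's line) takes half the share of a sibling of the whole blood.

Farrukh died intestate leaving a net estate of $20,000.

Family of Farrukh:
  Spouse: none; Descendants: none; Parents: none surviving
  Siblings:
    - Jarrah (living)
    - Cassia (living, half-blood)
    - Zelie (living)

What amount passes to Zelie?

Zelie receives $8,000.

The entire $20,000 passes to the siblings and their issue.
Counting each half-blood sibling's line as half a unit, there are 5/2 units in $20,000, so one unit is $8,000. Whole-blood lines (Jarrah and Zelie) take $8,000 each; half-blood lines (Cassia) take $4,000 each.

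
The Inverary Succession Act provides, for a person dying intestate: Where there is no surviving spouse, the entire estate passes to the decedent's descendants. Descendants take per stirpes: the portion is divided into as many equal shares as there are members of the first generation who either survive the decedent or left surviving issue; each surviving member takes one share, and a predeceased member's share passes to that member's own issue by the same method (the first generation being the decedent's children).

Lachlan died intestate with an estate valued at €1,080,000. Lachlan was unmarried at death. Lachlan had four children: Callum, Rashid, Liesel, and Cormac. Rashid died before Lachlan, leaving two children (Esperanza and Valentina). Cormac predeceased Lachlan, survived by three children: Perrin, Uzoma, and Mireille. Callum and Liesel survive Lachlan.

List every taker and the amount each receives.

The entire €1,080,000 passes to the descendants.
That amount (€1,080,000) is divided into 4 shares of €270,000: Callum and Liesel each take €270,000; Rashid's €270,000 share passes to Rashid's issue; Cormac's €270,000 share passes to Cormac's issue.
Rashid's share (€270,000) is divided into 2 shares of €135,000: Esperanza and Valentina each take €135,000.
Cormac's share (€270,000) is divided into 3 shares of €90,000: Perrin, Uzoma, and Mireille each take €90,000.

Callum: €270,000; Esperanza: €135,000; Valentina: €135,000; Liesel: €270,000; Perrin: €90,000; Uzoma: €90,000; Mireille: €90,000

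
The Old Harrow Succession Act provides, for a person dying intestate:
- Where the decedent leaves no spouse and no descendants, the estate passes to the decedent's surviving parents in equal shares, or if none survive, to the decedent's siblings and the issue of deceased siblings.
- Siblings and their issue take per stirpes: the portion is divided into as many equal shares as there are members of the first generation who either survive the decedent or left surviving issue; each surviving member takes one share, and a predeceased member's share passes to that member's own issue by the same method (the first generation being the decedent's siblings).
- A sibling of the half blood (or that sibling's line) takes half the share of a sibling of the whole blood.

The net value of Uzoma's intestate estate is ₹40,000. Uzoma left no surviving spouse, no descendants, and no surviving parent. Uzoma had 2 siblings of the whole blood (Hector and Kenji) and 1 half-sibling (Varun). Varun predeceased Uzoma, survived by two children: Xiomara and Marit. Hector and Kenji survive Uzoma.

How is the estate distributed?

The entire ₹40,000 passes to the siblings and their issue.
Counting each half-blood sibling's line as half a unit, there are 5/2 units in ₹40,000, so one unit is ₹16,000. Whole-blood lines (Hector and Kenji) take ₹16,000 each; half-blood lines (Varun) take ₹8,000 each.
Varun's share (₹8,000) is divided into 2 shares of ₹4,000: Xiomara and Marit each take ₹4,000.

Xiomara: ₹4,000; Marit: ₹4,000; Hector: ₹16,000; Kenji: ₹16,000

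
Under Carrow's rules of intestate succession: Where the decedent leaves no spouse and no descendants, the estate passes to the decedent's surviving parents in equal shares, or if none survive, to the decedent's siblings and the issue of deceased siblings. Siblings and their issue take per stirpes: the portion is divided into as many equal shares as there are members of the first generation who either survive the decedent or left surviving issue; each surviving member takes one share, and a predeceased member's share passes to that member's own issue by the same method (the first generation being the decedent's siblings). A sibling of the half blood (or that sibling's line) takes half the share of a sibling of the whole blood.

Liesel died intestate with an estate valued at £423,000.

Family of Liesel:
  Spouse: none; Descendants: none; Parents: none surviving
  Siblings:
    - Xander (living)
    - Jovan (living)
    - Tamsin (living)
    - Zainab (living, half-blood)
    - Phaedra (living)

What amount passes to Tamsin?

The entire £423,000 passes to the siblings and their issue.
Counting each half-blood sibling's line as half a unit, there are 9/2 units in £423,000, so one unit is £94,000. Whole-blood lines (Xander, Jovan, Tamsin, and Phaedra) take £94,000 each; half-blood lines (Zainab) take £47,000 each.

Tamsin receives £94,000.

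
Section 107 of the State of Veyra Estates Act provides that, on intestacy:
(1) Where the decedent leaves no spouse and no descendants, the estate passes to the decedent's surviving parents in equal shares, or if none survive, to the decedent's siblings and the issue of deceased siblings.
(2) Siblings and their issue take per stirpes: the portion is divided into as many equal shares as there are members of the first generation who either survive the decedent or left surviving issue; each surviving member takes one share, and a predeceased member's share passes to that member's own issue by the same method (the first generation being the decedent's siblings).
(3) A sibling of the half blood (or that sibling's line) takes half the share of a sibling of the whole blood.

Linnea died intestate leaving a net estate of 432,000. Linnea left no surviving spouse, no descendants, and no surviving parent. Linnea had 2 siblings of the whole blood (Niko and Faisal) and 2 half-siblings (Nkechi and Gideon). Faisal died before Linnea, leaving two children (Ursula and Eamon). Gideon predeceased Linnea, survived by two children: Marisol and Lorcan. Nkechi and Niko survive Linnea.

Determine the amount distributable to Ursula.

The entire 432,000 passes to the siblings and their issue.
Counting each half-blood sibling's line as half a unit, there are 3 units in 432,000, so one unit is 144,000. Whole-blood lines (Niko and Faisal) take 144,000 each; half-blood lines (Nkechi and Gideon) take 72,000 each.
Faisal's share (144,000) is divided into 2 shares of 72,000: Ursula and Eamon each take 72,000.
Gideon's share (72,000) is divided into 2 shares of 36,000: Marisol and Lorcan each take 36,000.

Ursula receives 72,000.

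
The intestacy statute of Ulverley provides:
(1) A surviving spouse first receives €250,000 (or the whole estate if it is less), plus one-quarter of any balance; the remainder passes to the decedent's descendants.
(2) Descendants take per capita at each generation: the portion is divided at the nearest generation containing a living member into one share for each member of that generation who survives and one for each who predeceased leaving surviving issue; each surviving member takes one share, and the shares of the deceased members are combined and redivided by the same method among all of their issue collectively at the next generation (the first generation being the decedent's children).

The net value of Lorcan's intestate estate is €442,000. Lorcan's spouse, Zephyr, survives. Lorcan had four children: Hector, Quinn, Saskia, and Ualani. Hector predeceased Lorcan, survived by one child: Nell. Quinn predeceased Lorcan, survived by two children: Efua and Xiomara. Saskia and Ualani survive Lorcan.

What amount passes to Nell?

Zephyr first takes €250,000, leaving a balance of €192,000. Zephyr then takes one-quarter of the balance (€48,000), for a total of €298,000. The remaining €144,000 passes to the descendants.
The descendants' portion (€144,000) is divided at the children's generation into 4 shares of €36,000. Saskia and Ualani each take €36,000. The 2 shares of the deceased (Hector and Quinn) are combined into a pool of €72,000.
That pool (€72,000) is divided at the grandchildren's generation equally among Nell, Efua, and Xiomara: €24,000 each.

Nell receives €24,000.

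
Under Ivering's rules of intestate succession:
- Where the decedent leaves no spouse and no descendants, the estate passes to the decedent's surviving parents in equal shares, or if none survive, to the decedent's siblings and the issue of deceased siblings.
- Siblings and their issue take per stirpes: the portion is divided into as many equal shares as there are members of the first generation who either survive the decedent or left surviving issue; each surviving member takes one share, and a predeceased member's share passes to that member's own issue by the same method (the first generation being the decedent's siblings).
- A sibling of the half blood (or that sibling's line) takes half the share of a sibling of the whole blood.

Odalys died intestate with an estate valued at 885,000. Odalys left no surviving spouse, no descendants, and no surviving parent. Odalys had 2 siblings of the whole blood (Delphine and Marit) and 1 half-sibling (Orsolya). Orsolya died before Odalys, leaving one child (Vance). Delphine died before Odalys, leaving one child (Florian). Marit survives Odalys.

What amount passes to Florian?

The entire 885,000 passes to the siblings and their issue.
Counting each half-blood sibling's line as half a unit, there are 5/2 units in 885,000, so one unit is 354,000. Whole-blood lines (Delphine and Marit) take 354,000 each; half-blood lines (Orsolya) take 177,000 each.
Orsolya's share (177,000) passes entirely to Vance.
Delphine's share (354,000) passes entirely to Florian.

Florian receives 354,000.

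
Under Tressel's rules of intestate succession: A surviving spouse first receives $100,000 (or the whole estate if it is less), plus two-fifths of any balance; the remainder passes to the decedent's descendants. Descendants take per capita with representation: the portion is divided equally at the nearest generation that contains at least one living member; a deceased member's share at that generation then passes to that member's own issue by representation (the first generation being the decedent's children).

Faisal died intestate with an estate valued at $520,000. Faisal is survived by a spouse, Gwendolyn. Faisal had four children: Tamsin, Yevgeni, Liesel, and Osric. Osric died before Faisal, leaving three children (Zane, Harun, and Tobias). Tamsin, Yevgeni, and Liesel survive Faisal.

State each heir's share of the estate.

Gwendolyn first takes $100,000, leaving a balance of $420,000. Gwendolyn then takes two-fifths of the balance ($168,000), for a total of $268,000. The remaining $252,000 passes to the descendants.
The descendants' portion ($252,000) is divided into 4 shares of $63,000: Tamsin, Yevgeni, and Liesel each take $63,000; Osric's $63,000 share passes to Osric's issue.
Osric's share ($63,000) is divided into 3 shares of $21,000: Zane, Harun, and Tobias each take $21,000.

Gwendolyn: $268,000; Tamsin: $63,000; Yevgeni: $63,000; Liesel: $63,000; Zane: $21,000; Harun: $21,000; Tobias: $21,000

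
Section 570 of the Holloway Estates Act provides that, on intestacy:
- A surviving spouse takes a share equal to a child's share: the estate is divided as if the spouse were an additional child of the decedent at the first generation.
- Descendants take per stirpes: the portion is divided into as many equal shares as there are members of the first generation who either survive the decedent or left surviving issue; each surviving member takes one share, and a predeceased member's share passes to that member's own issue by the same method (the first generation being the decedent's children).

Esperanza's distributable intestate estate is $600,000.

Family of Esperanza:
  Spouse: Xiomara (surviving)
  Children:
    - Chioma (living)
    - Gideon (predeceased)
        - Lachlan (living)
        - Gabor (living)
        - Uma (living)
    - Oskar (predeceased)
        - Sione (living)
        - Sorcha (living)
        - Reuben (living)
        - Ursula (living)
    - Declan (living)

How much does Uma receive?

The spouse counts as an additional share at the children's level, so there are 5 primary shares of $120,000. Xiomara takes one such share ($120,000).
The children's combined portion ($480,000) is divided into 4 shares of $120,000: Chioma and Declan each take $120,000; Gideon's $120,000 share passes to Gideon's issue; Oskar's $120,000 share passes to Oskar's issue.
Gideon's share ($120,000) is divided into 3 shares of $40,000: Lachlan, Gabor, and Uma each take $40,000.
Oskar's share ($120,000) is divided into 4 shares of $30,000: Sione, Sorcha, Reuben, and Ursula each take $30,000.

Uma receives $40,000.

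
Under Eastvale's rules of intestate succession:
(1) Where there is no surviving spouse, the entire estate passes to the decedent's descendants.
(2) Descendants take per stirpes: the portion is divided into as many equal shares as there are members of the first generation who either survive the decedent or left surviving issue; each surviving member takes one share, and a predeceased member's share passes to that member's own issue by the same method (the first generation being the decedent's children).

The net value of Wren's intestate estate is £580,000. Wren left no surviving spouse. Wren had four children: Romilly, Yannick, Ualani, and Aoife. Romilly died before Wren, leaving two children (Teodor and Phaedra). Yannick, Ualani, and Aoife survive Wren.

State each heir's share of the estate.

Teodor: £72,500; Phaedra: £72,500; Yannick: £145,000; Ualani: £145,000; Aoife: £145,000

The entire £580,000 passes to the descendants.
That amount (£580,000) is divided into 4 shares of £145,000: Yannick, Ualani, and Aoife each take £145,000; Romilly's £145,000 share passes to Romilly's issue.
Romilly's share (£145,000) is divided into 2 shares of £72,500: Teodor and Phaedra each take £72,500.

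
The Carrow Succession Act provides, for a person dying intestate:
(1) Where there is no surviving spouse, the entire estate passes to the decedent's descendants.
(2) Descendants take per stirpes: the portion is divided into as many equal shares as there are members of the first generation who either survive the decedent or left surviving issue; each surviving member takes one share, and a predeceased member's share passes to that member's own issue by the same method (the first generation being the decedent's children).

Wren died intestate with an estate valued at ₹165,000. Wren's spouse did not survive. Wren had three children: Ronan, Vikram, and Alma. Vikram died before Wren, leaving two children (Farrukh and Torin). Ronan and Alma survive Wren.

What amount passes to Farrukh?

The entire ₹165,000 passes to the descendants.
That amount (₹165,000) is divided into 3 shares of ₹55,000: Ronan and Alma each take ₹55,000; Vikram's ₹55,000 share passes to Vikram's issue.
Vikram's share (₹55,000) is divided into 2 shares of ₹27,500: Farrukh and Torin each take ₹27,500.

Farrukh receives ₹27,500.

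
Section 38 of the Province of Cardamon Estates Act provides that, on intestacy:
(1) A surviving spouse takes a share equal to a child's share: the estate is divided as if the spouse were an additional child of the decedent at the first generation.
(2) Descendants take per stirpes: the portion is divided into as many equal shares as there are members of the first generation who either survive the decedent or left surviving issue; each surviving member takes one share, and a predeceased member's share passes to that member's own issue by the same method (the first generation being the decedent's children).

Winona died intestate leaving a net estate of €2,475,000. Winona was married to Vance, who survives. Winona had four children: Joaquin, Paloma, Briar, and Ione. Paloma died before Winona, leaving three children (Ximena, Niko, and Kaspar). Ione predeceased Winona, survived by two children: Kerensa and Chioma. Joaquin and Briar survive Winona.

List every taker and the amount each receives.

The spouse counts as an additional share at the children's level, so there are 5 primary shares of €495,000. Vance takes one such share (€495,000).
The children's combined portion (€1,980,000) is divided into 4 shares of €495,000: Joaquin and Briar each take €495,000; Paloma's €495,000 share passes to Paloma's issue; Ione's €495,000 share passes to Ione's issue.
Paloma's share (€495,000) is divided into 3 shares of €165,000: Ximena, Niko, and Kaspar each take €165,000.
Ione's share (€495,000) is divided into 2 shares of €247,500: Kerensa and Chioma each take €247,500.

Vance: €495,000; Joaquin: €495,000; Ximena: €165,000; Niko: €165,000; Kaspar: €165,000; Briar: €495,000; Kerensa: €247,500; Chioma: €247,500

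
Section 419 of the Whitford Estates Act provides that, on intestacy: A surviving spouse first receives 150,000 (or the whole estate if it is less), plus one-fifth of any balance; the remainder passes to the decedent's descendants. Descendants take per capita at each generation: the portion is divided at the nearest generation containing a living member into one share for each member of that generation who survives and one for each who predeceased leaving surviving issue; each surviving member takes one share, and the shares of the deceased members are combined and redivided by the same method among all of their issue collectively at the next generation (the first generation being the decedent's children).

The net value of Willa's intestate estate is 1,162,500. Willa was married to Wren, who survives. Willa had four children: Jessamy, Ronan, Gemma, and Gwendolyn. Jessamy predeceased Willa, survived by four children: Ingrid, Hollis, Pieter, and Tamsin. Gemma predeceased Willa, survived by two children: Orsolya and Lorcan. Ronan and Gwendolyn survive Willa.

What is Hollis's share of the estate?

Wren first takes 150,000, leaving a balance of 1,012,500. Wren then takes one-fifth of the balance (202,500), for a total of 352,500. The remaining 810,000 passes to the descendants.
The descendants' portion (810,000) is divided at the children's generation into 4 shares of 202,500. Ronan and Gwendolyn each take 202,500. The 2 shares of the deceased (Jessamy and Gemma) are combined into a pool of 405,000.
That pool (405,000) is divided at the grandchildren's generation equally among Ingrid, Hollis, Pieter, Tamsin, Orsolya, and Lorcan: 67,500 each.

Hollis receives 67,500.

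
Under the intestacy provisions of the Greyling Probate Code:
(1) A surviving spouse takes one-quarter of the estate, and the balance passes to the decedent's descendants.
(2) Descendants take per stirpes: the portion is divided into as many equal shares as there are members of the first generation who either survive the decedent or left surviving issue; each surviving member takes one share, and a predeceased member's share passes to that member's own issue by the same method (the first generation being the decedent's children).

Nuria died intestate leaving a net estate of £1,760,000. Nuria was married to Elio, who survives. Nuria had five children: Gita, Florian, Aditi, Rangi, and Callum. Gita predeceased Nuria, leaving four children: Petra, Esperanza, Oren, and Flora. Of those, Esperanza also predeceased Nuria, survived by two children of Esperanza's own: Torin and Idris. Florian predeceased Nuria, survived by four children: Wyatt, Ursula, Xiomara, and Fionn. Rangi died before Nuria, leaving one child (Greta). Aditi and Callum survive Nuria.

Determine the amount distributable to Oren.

Elio takes one-quarter of £1,760,000 = £440,000. The remaining £1,320,000 passes to the descendants.
The descendants' portion (£1,320,000) is divided into 5 shares of £264,000: Aditi and Callum each take £264,000; Gita's £264,000 share passes to Gita's issue; Florian's £264,000 share passes to Florian's issue; Rangi's £264,000 share passes to Rangi's issue.
Gita's share (£264,000) is divided into 4 shares of £66,000: Petra, Oren, and Flora each take £66,000; Esperanza's £66,000 share passes to Esperanza's issue.
Esperanza's share (£66,000) is divided into 2 shares of £33,000: Torin and Idris each take £33,000.
Florian's share (£264,000) is divided into 4 shares of £66,000: Wyatt, Ursula, Xiomara, and Fionn each take £66,000.
Rangi's share (£264,000) passes entirely to Greta.

Oren receives £66,000.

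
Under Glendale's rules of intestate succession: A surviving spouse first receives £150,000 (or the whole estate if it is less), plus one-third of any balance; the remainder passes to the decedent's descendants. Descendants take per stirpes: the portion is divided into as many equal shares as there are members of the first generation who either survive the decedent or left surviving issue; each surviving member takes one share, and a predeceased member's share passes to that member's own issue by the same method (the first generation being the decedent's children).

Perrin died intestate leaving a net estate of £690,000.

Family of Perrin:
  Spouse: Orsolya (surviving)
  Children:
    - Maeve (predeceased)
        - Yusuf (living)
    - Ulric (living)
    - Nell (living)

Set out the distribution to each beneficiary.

Orsolya: £330,000; Yusuf: £120,000; Ulric: £120,000; Nell: £120,000

Orsolya first takes £150,000, leaving a balance of £540,000. Orsolya then takes one-third of the balance (£180,000), for a total of £330,000. The remaining £360,000 passes to the descendants.
The descendants' portion (£360,000) is divided into 3 shares of £120,000: Ulric and Nell each take £120,000; Maeve's £120,000 share passes to Maeve's issue.
Maeve's share (£120,000) passes entirely to Yusuf.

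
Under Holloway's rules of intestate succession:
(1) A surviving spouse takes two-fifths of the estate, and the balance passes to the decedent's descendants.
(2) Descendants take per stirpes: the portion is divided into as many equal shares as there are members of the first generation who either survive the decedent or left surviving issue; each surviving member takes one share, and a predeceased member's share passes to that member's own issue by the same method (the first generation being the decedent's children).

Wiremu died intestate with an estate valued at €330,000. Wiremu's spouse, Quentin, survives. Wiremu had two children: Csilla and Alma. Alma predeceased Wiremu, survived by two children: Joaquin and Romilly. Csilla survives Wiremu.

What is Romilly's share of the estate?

Quentin takes two-fifths of €330,000 = €132,000. The remaining €198,000 passes to the descendants.
The descendants' portion (€198,000) is divided into 2 shares of €99,000: Csilla takes €99,000; Alma's €99,000 share passes to Alma's issue.
Alma's share (€99,000) is divided into 2 shares of €49,500: Joaquin and Romilly each take €49,500.

Romilly receives €49,500.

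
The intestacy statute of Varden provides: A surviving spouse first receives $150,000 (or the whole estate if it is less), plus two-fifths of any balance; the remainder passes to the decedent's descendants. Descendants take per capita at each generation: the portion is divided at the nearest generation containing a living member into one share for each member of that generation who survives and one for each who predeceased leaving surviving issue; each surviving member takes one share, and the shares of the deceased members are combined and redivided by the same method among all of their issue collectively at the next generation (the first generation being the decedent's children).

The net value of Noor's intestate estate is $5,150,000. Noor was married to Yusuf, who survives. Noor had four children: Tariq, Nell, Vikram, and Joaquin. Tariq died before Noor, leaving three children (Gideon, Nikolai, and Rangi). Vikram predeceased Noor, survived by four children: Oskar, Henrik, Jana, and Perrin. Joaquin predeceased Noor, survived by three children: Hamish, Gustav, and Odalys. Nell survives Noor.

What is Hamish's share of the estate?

Hamish receives $225,000.

Yusuf first takes $150,000, leaving a balance of $5,000,000. Yusuf then takes two-fifths of the balance ($2,000,000), for a total of $2,150,000. The remaining $3,000,000 passes to the descendants.
The descendants' portion ($3,000,000) is divided at the children's generation into 4 shares of $750,000. Nell takes $750,000. The 3 shares of the deceased (Tariq, Vikram, and Joaquin) are combined into a pool of $2,250,000.
That pool ($2,250,000) is divided at the grandchildren's generation equally among Gideon, Nikolai, Rangi, Oskar, Henrik, Jana, Perrin, Hamish, Gustav, and Odalys: $225,000 each.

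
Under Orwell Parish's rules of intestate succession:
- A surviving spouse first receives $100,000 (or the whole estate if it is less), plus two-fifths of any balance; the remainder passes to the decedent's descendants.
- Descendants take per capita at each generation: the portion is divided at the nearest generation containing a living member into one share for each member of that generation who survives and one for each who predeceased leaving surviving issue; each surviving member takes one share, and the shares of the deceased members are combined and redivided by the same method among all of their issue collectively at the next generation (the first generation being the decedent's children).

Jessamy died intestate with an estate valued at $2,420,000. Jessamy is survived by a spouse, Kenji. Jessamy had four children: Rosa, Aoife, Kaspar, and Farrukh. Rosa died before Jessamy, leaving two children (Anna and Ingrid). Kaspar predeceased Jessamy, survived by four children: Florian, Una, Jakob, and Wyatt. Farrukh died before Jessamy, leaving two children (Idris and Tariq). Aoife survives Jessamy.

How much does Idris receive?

Idris receives $130,500.

Kenji first takes $100,000, leaving a balance of $2,320,000. Kenji then takes two-fifths of the balance ($928,000), for a total of $1,028,000. The remaining $1,392,000 passes to the descendants.
The descendants' portion ($1,392,000) is divided at the children's generation into 4 shares of $348,000. Aoife takes $348,000. The 3 shares of the deceased (Rosa, Kaspar, and Farrukh) are combined into a pool of $1,044,000.
That pool ($1,044,000) is divided at the grandchildren's generation equally among Anna, Ingrid, Florian, Una, Jakob, Wyatt, Idris, and Tariq: $130,500 each.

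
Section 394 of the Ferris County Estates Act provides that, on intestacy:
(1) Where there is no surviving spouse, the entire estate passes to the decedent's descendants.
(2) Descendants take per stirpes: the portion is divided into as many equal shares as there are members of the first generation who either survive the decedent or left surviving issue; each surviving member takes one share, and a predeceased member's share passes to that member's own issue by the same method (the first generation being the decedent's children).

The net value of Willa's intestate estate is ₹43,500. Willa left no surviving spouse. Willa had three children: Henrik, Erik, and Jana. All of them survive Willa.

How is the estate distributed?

Henrik: ₹14,500; Erik: ₹14,500; Jana: ₹14,500

The entire ₹43,500 passes to the descendants.
That amount (₹43,500) is divided into 3 shares of ₹14,500: Henrik, Erik, and Jana each take ₹14,500.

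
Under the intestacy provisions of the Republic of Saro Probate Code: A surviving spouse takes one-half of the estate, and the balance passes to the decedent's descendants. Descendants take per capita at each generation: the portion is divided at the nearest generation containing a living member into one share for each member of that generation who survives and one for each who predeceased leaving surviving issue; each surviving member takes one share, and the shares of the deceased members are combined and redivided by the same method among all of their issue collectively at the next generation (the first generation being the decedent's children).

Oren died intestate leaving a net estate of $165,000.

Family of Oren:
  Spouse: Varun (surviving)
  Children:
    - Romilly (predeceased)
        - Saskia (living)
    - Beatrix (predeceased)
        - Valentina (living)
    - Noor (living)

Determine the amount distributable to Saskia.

Varun takes one-half of $165,000 = $82,500. The remaining $82,500 passes to the descendants.
The descendants' portion ($82,500) is divided at the children's generation into 3 shares of $27,500. Noor takes $27,500. The 2 shares of the deceased (Romilly and Beatrix) are combined into a pool of $55,000.
That pool ($55,000) is divided at the grandchildren's generation equally among Saskia and Valentina: $27,500 each.

Saskia receives $27,500.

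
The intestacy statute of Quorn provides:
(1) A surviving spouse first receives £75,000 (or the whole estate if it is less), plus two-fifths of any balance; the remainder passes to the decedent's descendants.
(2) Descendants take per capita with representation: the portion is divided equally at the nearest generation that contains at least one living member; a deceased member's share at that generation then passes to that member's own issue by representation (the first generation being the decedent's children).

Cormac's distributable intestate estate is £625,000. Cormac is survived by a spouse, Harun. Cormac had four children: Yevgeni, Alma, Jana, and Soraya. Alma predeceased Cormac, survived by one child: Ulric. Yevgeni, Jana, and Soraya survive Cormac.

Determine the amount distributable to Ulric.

Ulric receives £82,500.

Harun first takes £75,000, leaving a balance of £550,000. Harun then takes two-fifths of the balance (£220,000), for a total of £295,000. The remaining £330,000 passes to the descendants.
The descendants' portion (£330,000) is divided into 4 shares of £82,500: Yevgeni, Jana, and Soraya each take £82,500; Alma's £82,500 share passes to Alma's issue.
Alma's share (£82,500) passes entirely to Ulric.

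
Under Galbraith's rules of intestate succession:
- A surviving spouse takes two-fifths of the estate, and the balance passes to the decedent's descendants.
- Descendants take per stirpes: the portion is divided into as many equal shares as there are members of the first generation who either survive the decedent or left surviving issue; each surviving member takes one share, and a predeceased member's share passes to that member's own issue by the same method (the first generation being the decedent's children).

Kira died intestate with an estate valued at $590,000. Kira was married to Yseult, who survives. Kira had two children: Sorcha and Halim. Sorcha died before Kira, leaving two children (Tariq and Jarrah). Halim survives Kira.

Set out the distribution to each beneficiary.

Yseult: $236,000; Tariq: $88,500; Jarrah: $88,500; Halim: $177,000

Yseult takes two-fifths of $590,000 = $236,000. The remaining $354,000 passes to the descendants.
The descendants' portion ($354,000) is divided into 2 shares of $177,000: Halim takes $177,000; Sorcha's $177,000 share passes to Sorcha's issue.
Sorcha's share ($177,000) is divided into 2 shares of $88,500: Tariq and Jarrah each take $88,500.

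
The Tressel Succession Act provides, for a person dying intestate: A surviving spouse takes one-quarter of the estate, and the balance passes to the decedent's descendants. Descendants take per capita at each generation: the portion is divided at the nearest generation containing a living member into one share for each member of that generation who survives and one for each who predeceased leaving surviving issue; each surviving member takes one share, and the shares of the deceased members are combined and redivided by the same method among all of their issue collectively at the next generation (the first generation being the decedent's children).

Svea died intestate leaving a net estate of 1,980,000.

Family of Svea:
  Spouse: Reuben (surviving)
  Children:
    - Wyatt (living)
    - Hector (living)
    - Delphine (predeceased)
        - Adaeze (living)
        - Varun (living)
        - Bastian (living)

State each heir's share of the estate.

Reuben: 495,000; Wyatt: 495,000; Hector: 495,000; Adaeze: 165,000; Varun: 165,000; Bastian: 165,000

Reuben takes one-quarter of 1,980,000 = 495,000. The remaining 1,485,000 passes to the descendants.
The descendants' portion (1,485,000) is divided at the children's generation into 3 shares of 495,000. Wyatt and Hector each take 495,000. The remaining share for the deceased Delphine (495,000) is carried to the next generation.
That pool (495,000) is divided at the grandchildren's generation equally among Adaeze, Varun, and Bastian: 165,000 each.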